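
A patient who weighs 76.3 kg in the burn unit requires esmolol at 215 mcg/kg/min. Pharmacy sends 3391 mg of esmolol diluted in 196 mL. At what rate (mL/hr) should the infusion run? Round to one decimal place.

56.9 mL/hr

Dose = 215 mcg/kg/min × 76.3 kg = 16404.5 mcg/min
16404.5 mcg/min × 60 min/hr = 984270 mcg/hr
Concentration = 3391 mg ÷ 196 mL = 17.30102 mg/mL = 17301.02 mcg/mL
Rate = 984270 mcg/hr ÷ 17301.02 mcg/mL = 56.89086 mL/hr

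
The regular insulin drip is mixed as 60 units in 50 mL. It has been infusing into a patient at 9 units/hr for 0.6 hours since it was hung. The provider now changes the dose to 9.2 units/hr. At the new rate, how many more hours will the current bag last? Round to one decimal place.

Initial rate:
Concentration = 60 units ÷ 50 mL = 1.2 units/mL
Rate = 9 units/hr ÷ 1.2 units/mL = 7.5 mL/hr
Volume infused so far = 7.5 mL/hr × 0.6 hr = 4.5 mL
Volume remaining = 50 − 4.5 = 45.5 mL
New rate:
Rate = 9.2 units/hr ÷ 1.2 units/mL = 7.666667 mL/hr
Time remaining = 45.5 mL ÷ 7.666667 mL/hr = 5.934783 hr

5.9 hours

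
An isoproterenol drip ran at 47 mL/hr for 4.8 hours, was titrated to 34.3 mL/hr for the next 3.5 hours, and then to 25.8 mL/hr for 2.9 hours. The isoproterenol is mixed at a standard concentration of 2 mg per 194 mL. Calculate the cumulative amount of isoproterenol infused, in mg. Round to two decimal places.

4.33 mg

Concentration = 2 mg ÷ 194 mL = 0.01030928 mg/mL
Stage 1: 47 mL/hr × 4.8 hr = 225.6 mL → 225.6 mL × 0.01030928 mg/mL = 2.325773 mg
Stage 2: 34.3 mL/hr × 3.5 hr = 120.05 mL → 120.05 mL × 0.01030928 mg/mL = 1.237629 mg
Stage 3: 25.8 mL/hr × 2.9 hr = 74.82 mL → 74.82 mL × 0.01030928 mg/mL = 0.7713402 mg
Total = 2.325773 + 1.237629 + 0.7713402 = 4.334742 mg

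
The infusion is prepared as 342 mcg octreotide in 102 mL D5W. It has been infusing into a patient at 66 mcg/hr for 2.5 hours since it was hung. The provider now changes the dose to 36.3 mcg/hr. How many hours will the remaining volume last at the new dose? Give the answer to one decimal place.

4.9 hours

Initial rate:
Concentration = 342 mcg ÷ 102 mL = 3.352941 mcg/mL
Rate = 66 mcg/hr ÷ 3.352941 mcg/mL = 19.68421 mL/hr
Volume infused so far = 19.68421 mL/hr × 2.5 hr = 49.21053 mL
Volume remaining = 102 − 49.21053 = 52.78947 mL
New rate:
Rate = 36.3 mcg/hr ÷ 3.352941 mcg/mL = 10.82632 mL/hr
Time remaining = 52.78947 mL ÷ 10.82632 mL/hr = 4.876033 hr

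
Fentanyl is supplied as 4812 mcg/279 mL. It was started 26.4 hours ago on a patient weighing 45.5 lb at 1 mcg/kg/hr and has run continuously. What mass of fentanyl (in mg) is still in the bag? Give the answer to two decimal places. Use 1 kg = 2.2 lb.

4.27 mg

Weight = 45.5 lb ÷ 2.2 lb/kg = 20.68182 kg
Dose = 1 mcg/kg/hr × 20.68182 kg = 20.68182 mcg/hr
Concentration = 4812 mcg ÷ 279 mL = 17.24731 mcg/mL
Rate = 20.68182 mcg/hr ÷ 17.24731 mcg/mL = 1.199133 mL/hr
Volume infused = 1.199133 mL/hr × 26.4 hr = 31.65711 mL
Volume remaining = 279 − 31.65711 = 247.3429 mL
Drug remaining = 247.3429 mL × 17.24731 mcg/mL = 4266 mcg = 4.266 mg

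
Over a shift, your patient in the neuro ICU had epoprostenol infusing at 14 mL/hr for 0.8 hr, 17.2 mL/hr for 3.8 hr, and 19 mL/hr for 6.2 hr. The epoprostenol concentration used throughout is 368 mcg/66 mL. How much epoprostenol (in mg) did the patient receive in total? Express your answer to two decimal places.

1.08 mg

Concentration = 368 mcg ÷ 66 mL = 5.575758 mcg/mL
Stage 1: 14 mL/hr × 0.8 hr = 11.2 mL → 11.2 mL × 5.575758 mcg/mL = 62.44848 mcg
Stage 2: 17.2 mL/hr × 3.8 hr = 65.36 mL → 65.36 mL × 5.575758 mcg/mL = 364.4315 mcg
Stage 3: 19 mL/hr × 6.2 hr = 117.8 mL → 117.8 mL × 5.575758 mcg/mL = 656.8242 mcg
Total = 62.44848 + 364.4315 + 656.8242 = 1083.704 mcg = 1.083704 mg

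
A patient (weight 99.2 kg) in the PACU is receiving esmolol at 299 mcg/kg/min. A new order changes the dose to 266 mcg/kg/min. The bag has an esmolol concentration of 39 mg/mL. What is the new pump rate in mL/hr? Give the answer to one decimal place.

Dose = 266 mcg/kg/min × 99.2 kg = 26387.2 mcg/min
26387.2 mcg/min × 60 min/hr = 1583232 mcg/hr
Concentration = 39 mg/mL = 39000 mcg/mL
Rate = 1583232 mcg/hr ÷ 39000 mcg/mL = 40.59569 mL/hr

40.6 mL/hr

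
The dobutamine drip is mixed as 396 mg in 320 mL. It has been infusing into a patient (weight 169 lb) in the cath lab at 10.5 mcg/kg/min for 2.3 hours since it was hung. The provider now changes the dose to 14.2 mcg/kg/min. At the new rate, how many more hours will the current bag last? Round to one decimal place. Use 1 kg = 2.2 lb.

4.3 hours

Initial rate:
Weight = 169 lb ÷ 2.2 lb/kg = 76.81818 kg
Dose = 10.5 mcg/kg/min × 76.81818 kg = 806.5909 mcg/min
806.5909 mcg/min × 60 min/hr = 48395.45 mcg/hr
Concentration = 396 mg ÷ 320 mL = 1.2375 mg/mL = 1237.5 mcg/mL
Rate = 48395.45 mcg/hr ÷ 1237.5 mcg/mL = 39.10744 mL/hr
Volume infused so far = 39.10744 mL/hr × 2.3 hr = 89.94711 mL
Volume remaining = 320 − 89.94711 = 230.0529 mL
New rate:
Dose = 14.2 mcg/kg/min × 76.81818 kg = 1090.818 mcg/min
1090.818 mcg/min × 60 min/hr = 65449.09 mcg/hr
Rate = 65449.09 mcg/hr ÷ 1237.5 mcg/mL = 52.88815 mL/hr
Time remaining = 230.0529 mL ÷ 52.88815 mL/hr = 4.3498 hr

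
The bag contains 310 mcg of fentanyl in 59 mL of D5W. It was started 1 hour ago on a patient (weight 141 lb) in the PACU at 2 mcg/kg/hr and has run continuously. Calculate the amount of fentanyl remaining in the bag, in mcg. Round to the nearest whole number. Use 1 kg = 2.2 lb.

182 mcg

Weight = 141 lb ÷ 2.2 lb/kg = 64.09091 kg
Dose = 2 mcg/kg/hr × 64.09091 kg = 128.1818 mcg/hr
Concentration = 310 mcg ÷ 59 mL = 5.254237 mcg/mL
Rate = 128.1818 mcg/hr ÷ 5.254237 mcg/mL = 24.39589 mL/hr
Volume infused = 24.39589 mL/hr × 1 hr = 24.39589 mL
Volume remaining = 59 − 24.39589 = 34.60411 mL
Drug remaining = 34.60411 mL × 5.254237 mcg/mL = 181.8182 mcg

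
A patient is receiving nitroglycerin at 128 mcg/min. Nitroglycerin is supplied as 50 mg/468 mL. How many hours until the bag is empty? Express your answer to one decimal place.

128 mcg/min × 60 min/hr = 7680 mcg/hr
Concentration = 50 mg ÷ 468 mL = 0.1068376 mg/mL = 106.8376 mcg/mL
Rate = 7680 mcg/hr ÷ 106.8376 mcg/mL = 71.8848 mL/hr
Duration = 468 mL ÷ 71.8848 mL/hr = 6.510417 hr

6.5 hours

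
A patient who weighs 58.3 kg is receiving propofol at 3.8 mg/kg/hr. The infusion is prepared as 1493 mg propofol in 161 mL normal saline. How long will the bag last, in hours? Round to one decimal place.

6.7 hours

Dose = 3.8 mg/kg/hr × 58.3 kg = 221.54 mg/hr
Concentration = 1493 mg ÷ 161 mL = 9.273292 mg/mL
Rate = 221.54 mg/hr ÷ 9.273292 mg/mL = 23.89011 mL/hr
Duration = 161 mL ÷ 23.89011 mL/hr = 6.739189 hr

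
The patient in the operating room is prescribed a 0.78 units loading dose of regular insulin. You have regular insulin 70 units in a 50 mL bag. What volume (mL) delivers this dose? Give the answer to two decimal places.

0.56 mL

Concentration = 70 units ÷ 50 mL = 1.4 units/mL
Volume = 0.78 units ÷ 1.4 units/mL = 0.5571429 mL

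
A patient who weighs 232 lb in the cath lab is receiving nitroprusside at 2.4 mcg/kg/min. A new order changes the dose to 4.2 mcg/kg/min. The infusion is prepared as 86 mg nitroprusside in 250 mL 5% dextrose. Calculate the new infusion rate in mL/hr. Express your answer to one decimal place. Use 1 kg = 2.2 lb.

Weight = 232 lb ÷ 2.2 lb/kg = 105.4545 kg
Dose = 4.2 mcg/kg/min × 105.4545 kg = 442.9091 mcg/min
442.9091 mcg/min × 60 min/hr = 26574.55 mcg/hr
Concentration = 86 mg ÷ 250 mL = 0.344 mg/mL = 344 mcg/mL
Rate = 26574.55 mcg/hr ÷ 344 mcg/mL = 77.25159 mL/hr

77.3 mL/hr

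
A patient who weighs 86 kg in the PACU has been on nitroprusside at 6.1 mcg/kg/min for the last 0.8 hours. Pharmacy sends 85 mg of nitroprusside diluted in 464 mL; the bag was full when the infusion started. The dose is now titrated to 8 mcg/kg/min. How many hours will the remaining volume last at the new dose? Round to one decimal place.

Initial rate:
Dose = 6.1 mcg/kg/min × 86 kg = 524.6 mcg/min
524.6 mcg/min × 60 min/hr = 31476 mcg/hr
Concentration = 85 mg ÷ 464 mL = 0.1831897 mg/mL = 183.1897 mcg/mL
Rate = 31476 mcg/hr ÷ 183.1897 mcg/mL = 171.8219 mL/hr
Volume infused so far = 171.8219 mL/hr × 0.8 hr = 137.4575 mL
Volume remaining = 464 − 137.4575 = 326.5425 mL
New rate:
Dose = 8 mcg/kg/min × 86 kg = 688 mcg/min
688 mcg/min × 60 min/hr = 41280 mcg/hr
Rate = 41280 mcg/hr ÷ 183.1897 mcg/mL = 225.3402 mL/hr
Time remaining = 326.5425 mL ÷ 225.3402 mL/hr = 1.449109 hr

1.4 hours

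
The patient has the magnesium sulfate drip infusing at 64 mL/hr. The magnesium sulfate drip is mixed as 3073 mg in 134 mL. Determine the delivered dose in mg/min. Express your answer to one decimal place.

Concentration = 3073 mg ÷ 134 mL = 22.93284 mg/mL
Drug rate = 64 mL/hr × 22.93284 mg/mL = 1467.701 mg/hr
1467.701 mg/hr ÷ 60 min/hr = 24.46169 mg/min

24.5 mg/min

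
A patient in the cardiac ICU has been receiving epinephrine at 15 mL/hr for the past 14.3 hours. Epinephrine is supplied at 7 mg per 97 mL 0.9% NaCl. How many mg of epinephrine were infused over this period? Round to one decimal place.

Concentration = 7 mg ÷ 97 mL = 0.07216495 mg/mL = 72.16495 mcg/mL
Drug rate = 15 mL/hr × 72.16495 mcg/mL = 1082.474 mcg/hr
Total = 1082.474 mcg/hr × 14.3 hr = 15479.38 mcg = 15.47938 mg

15.5 mg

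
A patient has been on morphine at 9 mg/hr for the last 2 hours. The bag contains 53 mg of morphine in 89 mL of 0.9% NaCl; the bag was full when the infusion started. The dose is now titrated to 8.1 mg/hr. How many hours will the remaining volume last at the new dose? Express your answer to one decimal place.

4.3 hours

Initial rate:
Concentration = 53 mg ÷ 89 mL = 0.5955056 mg/mL
Rate = 9 mg/hr ÷ 0.5955056 mg/mL = 15.11321 mL/hr
Volume infused so far = 15.11321 mL/hr × 2 hr = 30.22642 mL
Volume remaining = 89 − 30.22642 = 58.77358 mL
New rate:
Rate = 8.1 mg/hr ÷ 0.5955056 mg/mL = 13.60189 mL/hr
Time remaining = 58.77358 mL ÷ 13.60189 mL/hr = 4.320988 hr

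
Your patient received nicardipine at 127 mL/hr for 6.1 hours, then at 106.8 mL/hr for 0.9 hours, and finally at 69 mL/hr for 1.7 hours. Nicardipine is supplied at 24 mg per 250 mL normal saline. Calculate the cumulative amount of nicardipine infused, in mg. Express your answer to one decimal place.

Concentration = 24 mg ÷ 250 mL = 0.096 mg/mL
Stage 1: 127 mL/hr × 6.1 hr = 774.7 mL → 774.7 mL × 0.096 mg/mL = 74.3712 mg
Stage 2: 106.8 mL/hr × 0.9 hr = 96.12 mL → 96.12 mL × 0.096 mg/mL = 9.22752 mg
Stage 3: 69 mL/hr × 1.7 hr = 117.3 mL → 117.3 mL × 0.096 mg/mL = 11.2608 mg
Total = 74.3712 + 9.22752 + 11.2608 = 94.85952 mg

94.9 mg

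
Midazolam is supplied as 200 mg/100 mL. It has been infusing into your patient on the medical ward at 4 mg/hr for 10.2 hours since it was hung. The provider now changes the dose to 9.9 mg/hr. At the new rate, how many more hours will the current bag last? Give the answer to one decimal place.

16.1 hours

Initial rate:
Concentration = 200 mg ÷ 100 mL = 2 mg/mL
Rate = 4 mg/hr ÷ 2 mg/mL = 2 mL/hr
Volume infused so far = 2 mL/hr × 10.2 hr = 20.4 mL
Volume remaining = 100 − 20.4 = 79.6 mL
New rate:
Rate = 9.9 mg/hr ÷ 2 mg/mL = 4.95 mL/hr
Time remaining = 79.6 mL ÷ 4.95 mL/hr = 16.08081 hr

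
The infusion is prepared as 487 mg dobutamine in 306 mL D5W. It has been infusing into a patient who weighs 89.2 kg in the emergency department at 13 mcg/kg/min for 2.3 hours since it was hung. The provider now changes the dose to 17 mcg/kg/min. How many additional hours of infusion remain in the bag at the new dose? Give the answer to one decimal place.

3.6 hours

Initial rate:
Dose = 13 mcg/kg/min × 89.2 kg = 1159.6 mcg/min
1159.6 mcg/min × 60 min/hr = 69576 mcg/hr
Concentration = 487 mg ÷ 306 mL = 1.591503 mg/mL = 1591.503 mcg/mL
Rate = 69576 mcg/hr ÷ 1591.503 mcg/mL = 43.71716 mL/hr
Volume infused so far = 43.71716 mL/hr × 2.3 hr = 100.5495 mL
Volume remaining = 306 − 100.5495 = 205.4505 mL
New rate:
Dose = 17 mcg/kg/min × 89.2 kg = 1516.4 mcg/min
1516.4 mcg/min × 60 min/hr = 90984 mcg/hr
Rate = 90984 mcg/hr ÷ 1591.503 mcg/mL = 57.16859 mL/hr
Time remaining = 205.4505 mL ÷ 57.16859 mL/hr = 3.593766 hr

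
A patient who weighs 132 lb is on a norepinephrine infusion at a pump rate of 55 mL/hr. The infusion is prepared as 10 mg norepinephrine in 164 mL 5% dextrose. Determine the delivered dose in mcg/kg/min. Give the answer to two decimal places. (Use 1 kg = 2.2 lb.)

0.93 mcg/kg/min

Weight = 132 lb ÷ 2.2 lb/kg = 60 kg
Concentration = 10 mg ÷ 164 mL = 0.06097561 mg/mL = 60.97561 mcg/mL
Drug rate = 55 mL/hr × 60.97561 mcg/mL = 3353.659 mcg/hr
3353.659 mcg/hr ÷ 60 min/hr = 55.89431 mcg/min
55.89431 mcg/min ÷ 60 kg = 0.9315718 mcg/kg/min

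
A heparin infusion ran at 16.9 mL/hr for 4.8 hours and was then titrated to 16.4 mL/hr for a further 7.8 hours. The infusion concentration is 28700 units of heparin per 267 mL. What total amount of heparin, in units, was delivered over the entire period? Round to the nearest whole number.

22470 units

Concentration = 28700 units ÷ 267 mL = 107.4906 units/mL
Stage 1: 16.9 mL/hr × 4.8 hr = 81.12 mL → 81.12 mL × 107.4906 units/mL = 8719.64 units
Stage 2: 16.4 mL/hr × 7.8 hr = 127.92 mL → 127.92 mL × 107.4906 units/mL = 13750.2 units
Total = 8719.64 + 13750.2 = 22469.84 units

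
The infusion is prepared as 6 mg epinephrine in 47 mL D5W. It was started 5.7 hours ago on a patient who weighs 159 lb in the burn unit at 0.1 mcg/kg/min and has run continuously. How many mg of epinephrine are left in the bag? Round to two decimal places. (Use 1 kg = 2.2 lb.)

Weight = 159 lb ÷ 2.2 lb/kg = 72.27273 kg
Dose = 0.1 mcg/kg/min × 72.27273 kg = 7.227273 mcg/min
7.227273 mcg/min × 60 min/hr = 433.6364 mcg/hr
Concentration = 6 mg ÷ 47 mL = 0.1276596 mg/mL = 127.6596 mcg/mL
Rate = 433.6364 mcg/hr ÷ 127.6596 mcg/mL = 3.396818 mL/hr
Volume infused = 3.396818 mL/hr × 5.7 hr = 19.36186 mL
Volume remaining = 47 − 19.36186 = 27.63814 mL
Drug remaining = 27.63814 mL × 127.6596 mcg/mL = 3528.273 mcg = 3.528273 mg

3.53 mg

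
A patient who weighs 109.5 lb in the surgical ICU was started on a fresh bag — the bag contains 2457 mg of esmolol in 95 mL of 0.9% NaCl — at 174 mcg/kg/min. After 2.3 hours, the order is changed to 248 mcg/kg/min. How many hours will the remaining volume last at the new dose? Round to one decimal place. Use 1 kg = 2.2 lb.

1.7 hours

Initial rate:
Weight = 109.5 lb ÷ 2.2 lb/kg = 49.77273 kg
Dose = 174 mcg/kg/min × 49.77273 kg = 8660.455 mcg/min
8660.455 mcg/min × 60 min/hr = 519627.3 mcg/hr
Concentration = 2457 mg ÷ 95 mL = 25.86316 mg/mL = 25863.16 mcg/mL
Rate = 519627.3 mcg/hr ÷ 25863.16 mcg/mL = 20.09141 mL/hr
Volume infused so far = 20.09141 mL/hr × 2.3 hr = 46.21024 mL
Volume remaining = 95 − 46.21024 = 48.78976 mL
New rate:
Dose = 248 mcg/kg/min × 49.77273 kg = 12343.64 mcg/min
12343.64 mcg/min × 60 min/hr = 740618.2 mcg/hr
Rate = 740618.2 mcg/hr ÷ 25863.16 mcg/mL = 28.63603 mL/hr
Time remaining = 48.78976 mL ÷ 28.63603 mL/hr = 1.703789 hr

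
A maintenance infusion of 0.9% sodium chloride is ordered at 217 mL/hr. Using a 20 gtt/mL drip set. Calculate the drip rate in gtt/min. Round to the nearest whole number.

72 gtt/min

217 mL/hr ÷ 60 min/hr = 3.616667 mL/min
3.616667 mL/min × 20 gtt/mL = 72.33333 gtt/min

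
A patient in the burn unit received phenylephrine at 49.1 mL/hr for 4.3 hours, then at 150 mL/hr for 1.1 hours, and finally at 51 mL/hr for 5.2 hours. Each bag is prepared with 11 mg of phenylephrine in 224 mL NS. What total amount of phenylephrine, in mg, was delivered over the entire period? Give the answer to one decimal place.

Concentration = 11 mg ÷ 224 mL = 0.04910714 mg/mL
Stage 1: 49.1 mL/hr × 4.3 hr = 211.13 mL → 211.13 mL × 0.04910714 mg/mL = 10.36799 mg
Stage 2: 150 mL/hr × 1.1 hr = 165 mL → 165 mL × 0.04910714 mg/mL = 8.102679 mg
Stage 3: 51 mL/hr × 5.2 hr = 265.2 mL → 265.2 mL × 0.04910714 mg/mL = 13.02321 mg
Total = 10.36799 + 8.102679 + 13.02321 = 31.49388 mg

31.5 mg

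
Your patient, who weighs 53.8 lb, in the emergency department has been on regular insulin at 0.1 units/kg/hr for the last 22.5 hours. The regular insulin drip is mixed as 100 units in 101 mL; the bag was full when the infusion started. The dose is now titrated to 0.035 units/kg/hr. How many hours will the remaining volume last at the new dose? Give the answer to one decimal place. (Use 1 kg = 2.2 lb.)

Initial rate:
Weight = 53.8 lb ÷ 2.2 lb/kg = 24.45455 kg
Dose = 0.1 units/kg/hr × 24.45455 kg = 2.445455 units/hr
Concentration = 100 units ÷ 101 mL = 0.990099 units/mL
Rate = 2.445455 units/hr ÷ 0.990099 units/mL = 2.469909 mL/hr
Volume infused so far = 2.469909 mL/hr × 22.5 hr = 55.57295 mL
Volume remaining = 101 − 55.57295 = 45.42705 mL
New rate:
Dose = 0.035 units/kg/hr × 24.45455 kg = 0.8559091 units/hr
Rate = 0.8559091 units/hr ÷ 0.990099 units/mL = 0.8644682 mL/hr
Time remaining = 45.42705 mL ÷ 0.8644682 mL/hr = 52.54912 hr

52.5 hours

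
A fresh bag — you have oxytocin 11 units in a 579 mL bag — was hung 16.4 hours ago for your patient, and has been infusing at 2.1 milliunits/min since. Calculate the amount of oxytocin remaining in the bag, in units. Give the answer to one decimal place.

2.1 milliunits/min × 60 min/hr = 126 milliunits/hr
Concentration = 11 units ÷ 579 mL = 0.01899827 units/mL = 18.99827 milliunits/mL
Rate = 126 milliunits/hr ÷ 18.99827 milliunits/mL = 6.632182 mL/hr
Volume infused = 6.632182 mL/hr × 16.4 hr = 108.7678 mL
Volume remaining = 579 − 108.7678 = 470.2322 mL
Drug remaining = 470.2322 mL × 18.99827 milliunits/mL = 8933.6 milliunits = 8.9336 units

8.9 units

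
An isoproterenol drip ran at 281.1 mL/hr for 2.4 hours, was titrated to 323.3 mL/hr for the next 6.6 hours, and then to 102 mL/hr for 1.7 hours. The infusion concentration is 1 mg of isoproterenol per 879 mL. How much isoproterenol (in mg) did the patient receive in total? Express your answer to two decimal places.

Concentration = 1 mg ÷ 879 mL = 0.001137656 mg/mL
Stage 1: 281.1 mL/hr × 2.4 hr = 674.64 mL → 674.64 mL × 0.001137656 mg/mL = 0.7675085 mg
Stage 2: 323.3 mL/hr × 6.6 hr = 2133.78 mL → 2133.78 mL × 0.001137656 mg/mL = 2.427509 mg
Stage 3: 102 mL/hr × 1.7 hr = 173.4 mL → 173.4 mL × 0.001137656 mg/mL = 0.1972696 mg
Total = 0.7675085 + 2.427509 + 0.1972696 = 3.392287 mg

3.39 mg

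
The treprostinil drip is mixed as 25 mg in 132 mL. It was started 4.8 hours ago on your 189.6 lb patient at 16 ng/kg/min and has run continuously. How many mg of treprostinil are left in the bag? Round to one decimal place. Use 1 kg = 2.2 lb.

24.6 mg

Weight = 189.6 lb ÷ 2.2 lb/kg = 86.18182 kg
Dose = 16 ng/kg/min × 86.18182 kg = 1378.909 ng/min
1378.909 ng/min × 60 min/hr = 82734.55 ng/hr
Concentration = 25 mg ÷ 132 mL = 0.1893939 mg/mL = 189393.9 ng/mL
Rate = 82734.55 ng/hr ÷ 189393.9 ng/mL = 0.4368384 mL/hr
Volume infused = 0.4368384 mL/hr × 4.8 hr = 2.096824 mL
Volume remaining = 132 − 2.096824 = 129.9032 mL
Drug remaining = 129.9032 mL × 189393.9 ng/mL = 24602874 ng = 24.60287 mg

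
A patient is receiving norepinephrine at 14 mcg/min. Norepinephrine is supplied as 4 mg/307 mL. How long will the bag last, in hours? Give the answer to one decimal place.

14 mcg/min × 60 min/hr = 840 mcg/hr
Concentration = 4 mg ÷ 307 mL = 0.01302932 mg/mL = 13.02932 mcg/mL
Rate = 840 mcg/hr ÷ 13.02932 mcg/mL = 64.47 mL/hr
Duration = 307 mL ÷ 64.47 mL/hr = 4.761905 hr

4.8 hours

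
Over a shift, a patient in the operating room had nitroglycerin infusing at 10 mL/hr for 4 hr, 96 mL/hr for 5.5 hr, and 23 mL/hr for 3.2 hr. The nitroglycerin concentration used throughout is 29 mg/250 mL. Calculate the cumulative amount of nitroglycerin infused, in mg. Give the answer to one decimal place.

74.4 mg

Concentration = 29 mg ÷ 250 mL = 0.116 mg/mL
Stage 1: 10 mL/hr × 4 hr = 40 mL → 40 mL × 0.116 mg/mL = 4.64 mg
Stage 2: 96 mL/hr × 5.5 hr = 528 mL → 528 mL × 0.116 mg/mL = 61.248 mg
Stage 3: 23 mL/hr × 3.2 hr = 73.6 mL → 73.6 mL × 0.116 mg/mL = 8.5376 mg
Total = 4.64 + 61.248 + 8.5376 = 74.4256 mg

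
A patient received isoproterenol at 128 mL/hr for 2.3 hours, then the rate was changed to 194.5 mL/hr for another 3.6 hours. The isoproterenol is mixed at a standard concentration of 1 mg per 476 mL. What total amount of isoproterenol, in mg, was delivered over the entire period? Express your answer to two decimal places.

Concentration = 1 mg ÷ 476 mL = 0.00210084 mg/mL
Stage 1: 128 mL/hr × 2.3 hr = 294.4 mL → 294.4 mL × 0.00210084 mg/mL = 0.6184874 mg
Stage 2: 194.5 mL/hr × 3.6 hr = 700.2 mL → 700.2 mL × 0.00210084 mg/mL = 1.471008 mg
Total = 0.6184874 + 1.471008 = 2.089496 mg

2.09 mg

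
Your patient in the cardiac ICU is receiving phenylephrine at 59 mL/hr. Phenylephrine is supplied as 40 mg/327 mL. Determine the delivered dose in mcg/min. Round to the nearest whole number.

Concentration = 40 mg ÷ 327 mL = 0.1223242 mg/mL = 122.3242 mcg/mL
Drug rate = 59 mL/hr × 122.3242 mcg/mL = 7217.125 mcg/hr
7217.125 mcg/hr ÷ 60 min/hr = 120.2854 mcg/min

120 mcg/min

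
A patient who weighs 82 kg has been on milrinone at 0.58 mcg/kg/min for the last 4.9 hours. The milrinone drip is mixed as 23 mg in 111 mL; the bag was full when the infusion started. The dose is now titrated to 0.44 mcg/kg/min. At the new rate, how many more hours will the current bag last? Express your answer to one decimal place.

Initial rate:
Dose = 0.58 mcg/kg/min × 82 kg = 47.56 mcg/min
47.56 mcg/min × 60 min/hr = 2853.6 mcg/hr
Concentration = 23 mg ÷ 111 mL = 0.2072072 mg/mL = 207.2072 mcg/mL
Rate = 2853.6 mcg/hr ÷ 207.2072 mcg/mL = 13.77172 mL/hr
Volume infused so far = 13.77172 mL/hr × 4.9 hr = 67.48144 mL
Volume remaining = 111 − 67.48144 = 43.51856 mL
New rate:
Dose = 0.44 mcg/kg/min × 82 kg = 36.08 mcg/min
36.08 mcg/min × 60 min/hr = 2164.8 mcg/hr
Rate = 2164.8 mcg/hr ÷ 207.2072 mcg/mL = 10.44751 mL/hr
Time remaining = 43.51856 mL ÷ 10.44751 mL/hr = 4.165447 hr

4.2 hours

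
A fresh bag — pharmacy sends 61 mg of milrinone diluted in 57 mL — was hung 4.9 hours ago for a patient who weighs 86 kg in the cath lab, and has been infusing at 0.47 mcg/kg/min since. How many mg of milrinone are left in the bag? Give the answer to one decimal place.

49.1 mg

Dose = 0.47 mcg/kg/min × 86 kg = 40.42 mcg/min
40.42 mcg/min × 60 min/hr = 2425.2 mcg/hr
Concentration = 61 mg ÷ 57 mL = 1.070175 mg/mL = 1070.175 mcg/mL
Rate = 2425.2 mcg/hr ÷ 1070.175 mcg/mL = 2.26617 mL/hr
Volume infused = 2.26617 mL/hr × 4.9 hr = 11.10424 mL
Volume remaining = 57 − 11.10424 = 45.89576 mL
Drug remaining = 45.89576 mL × 1070.175 mcg/mL = 49116.52 mcg = 49.11652 mg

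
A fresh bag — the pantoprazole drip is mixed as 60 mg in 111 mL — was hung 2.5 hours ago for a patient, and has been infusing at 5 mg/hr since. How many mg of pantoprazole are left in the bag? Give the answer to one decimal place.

47.5 mg

Concentration = 60 mg ÷ 111 mL = 0.5405405 mg/mL
Rate = 5 mg/hr ÷ 0.5405405 mg/mL = 9.25 mL/hr
Volume infused = 9.25 mL/hr × 2.5 hr = 23.125 mL
Volume remaining = 111 − 23.125 = 87.875 mL
Drug remaining = 87.875 mL × 0.5405405 mg/mL = 47.5 mg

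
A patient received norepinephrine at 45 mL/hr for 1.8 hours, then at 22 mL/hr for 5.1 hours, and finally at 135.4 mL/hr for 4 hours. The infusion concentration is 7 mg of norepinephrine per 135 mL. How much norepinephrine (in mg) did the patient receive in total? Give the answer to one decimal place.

Concentration = 7 mg ÷ 135 mL = 0.05185185 mg/mL
Stage 1: 45 mL/hr × 1.8 hr = 81 mL → 81 mL × 0.05185185 mg/mL = 4.2 mg
Stage 2: 22 mL/hr × 5.1 hr = 112.2 mL → 112.2 mL × 0.05185185 mg/mL = 5.817778 mg
Stage 3: 135.4 mL/hr × 4 hr = 541.6 mL → 541.6 mL × 0.05185185 mg/mL = 28.08296 mg
Total = 4.2 + 5.817778 + 28.08296 = 38.10074 mg

38.1 mg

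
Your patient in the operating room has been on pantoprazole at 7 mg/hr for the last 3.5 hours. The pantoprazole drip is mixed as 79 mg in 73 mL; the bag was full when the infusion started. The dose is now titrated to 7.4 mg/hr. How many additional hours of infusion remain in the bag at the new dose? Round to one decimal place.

Initial rate:
Concentration = 79 mg ÷ 73 mL = 1.082192 mg/mL
Rate = 7 mg/hr ÷ 1.082192 mg/mL = 6.468354 mL/hr
Volume infused so far = 6.468354 mL/hr × 3.5 hr = 22.63924 mL
Volume remaining = 73 − 22.63924 = 50.36076 mL
New rate:
Rate = 7.4 mg/hr ÷ 1.082192 mg/mL = 6.837975 mL/hr
Time remaining = 50.36076 mL ÷ 6.837975 mL/hr = 7.364865 hr

7.4 hours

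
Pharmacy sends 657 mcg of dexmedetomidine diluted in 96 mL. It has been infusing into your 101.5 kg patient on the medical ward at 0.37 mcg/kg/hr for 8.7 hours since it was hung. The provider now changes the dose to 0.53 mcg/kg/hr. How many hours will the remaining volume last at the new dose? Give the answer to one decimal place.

Initial rate:
Dose = 0.37 mcg/kg/hr × 101.5 kg = 37.555 mcg/hr
Concentration = 657 mcg ÷ 96 mL = 6.84375 mcg/mL
Rate = 37.555 mcg/hr ÷ 6.84375 mcg/mL = 5.487489 mL/hr
Volume infused so far = 5.487489 mL/hr × 8.7 hr = 47.74115 mL
Volume remaining = 96 − 47.74115 = 48.25885 mL
New rate:
Dose = 0.53 mcg/kg/hr × 101.5 kg = 53.795 mcg/hr
Rate = 53.795 mcg/hr ÷ 6.84375 mcg/mL = 7.860457 mL/hr
Time remaining = 48.25885 mL ÷ 7.860457 mL/hr = 6.139446 hr

6.1 hours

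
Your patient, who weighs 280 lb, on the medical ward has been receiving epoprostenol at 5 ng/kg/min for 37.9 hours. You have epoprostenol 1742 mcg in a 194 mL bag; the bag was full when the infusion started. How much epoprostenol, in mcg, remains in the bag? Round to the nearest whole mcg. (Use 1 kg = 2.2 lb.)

295 mcg

Weight = 280 lb ÷ 2.2 lb/kg = 127.2727 kg
Dose = 5 ng/kg/min × 127.2727 kg = 636.3636 ng/min
636.3636 ng/min × 60 min/hr = 38181.82 ng/hr
Concentration = 1742 mcg ÷ 194 mL = 8.979381 mcg/mL = 8979.381 ng/mL
Rate = 38181.82 ng/hr ÷ 8979.381 ng/mL = 4.252166 mL/hr
Volume infused = 4.252166 mL/hr × 37.9 hr = 161.1571 mL
Volume remaining = 194 − 161.1571 = 32.84292 mL
Drug remaining = 32.84292 mL × 8979.381 ng/mL = 294909.1 ng = 294.9091 mcg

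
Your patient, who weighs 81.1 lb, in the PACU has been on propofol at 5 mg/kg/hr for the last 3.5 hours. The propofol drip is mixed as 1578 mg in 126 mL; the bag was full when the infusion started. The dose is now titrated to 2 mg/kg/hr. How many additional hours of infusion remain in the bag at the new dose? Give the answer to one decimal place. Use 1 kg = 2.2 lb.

Initial rate:
Weight = 81.1 lb ÷ 2.2 lb/kg = 36.86364 kg
Dose = 5 mg/kg/hr × 36.86364 kg = 184.3182 mg/hr
Concentration = 1578 mg ÷ 126 mL = 12.52381 mg/mL
Rate = 184.3182 mg/hr ÷ 12.52381 mg/mL = 14.71742 mL/hr
Volume infused so far = 14.71742 mL/hr × 3.5 hr = 51.51097 mL
Volume remaining = 126 − 51.51097 = 74.48903 mL
New rate:
Dose = 2 mg/kg/hr × 36.86364 kg = 73.72727 mg/hr
Rate = 73.72727 mg/hr ÷ 12.52381 mg/mL = 5.886969 mL/hr
Time remaining = 74.48903 mL ÷ 5.886969 mL/hr = 12.65321 hr

12.7 hours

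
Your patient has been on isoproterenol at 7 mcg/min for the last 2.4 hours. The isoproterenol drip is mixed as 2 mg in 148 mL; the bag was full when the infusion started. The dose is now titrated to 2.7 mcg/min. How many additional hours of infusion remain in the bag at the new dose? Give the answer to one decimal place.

Initial rate:
7 mcg/min × 60 min/hr = 420 mcg/hr
Concentration = 2 mg ÷ 148 mL = 0.01351351 mg/mL = 13.51351 mcg/mL
Rate = 420 mcg/hr ÷ 13.51351 mcg/mL = 31.08 mL/hr
Volume infused so far = 31.08 mL/hr × 2.4 hr = 74.592 mL
Volume remaining = 148 − 74.592 = 73.408 mL
New rate:
2.7 mcg/min × 60 min/hr = 162 mcg/hr
Rate = 162 mcg/hr ÷ 13.51351 mcg/mL = 11.988 mL/hr
Time remaining = 73.408 mL ÷ 11.988 mL/hr = 6.123457 hr

6.1 hours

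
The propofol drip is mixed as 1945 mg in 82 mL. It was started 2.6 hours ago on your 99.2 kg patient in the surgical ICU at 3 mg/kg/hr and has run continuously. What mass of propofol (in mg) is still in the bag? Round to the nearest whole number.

Dose = 3 mg/kg/hr × 99.2 kg = 297.6 mg/hr
Concentration = 1945 mg ÷ 82 mL = 23.71951 mg/mL
Rate = 297.6 mg/hr ÷ 23.71951 mg/mL = 12.54663 mL/hr
Volume infused = 12.54663 mL/hr × 2.6 hr = 32.62124 mL
Volume remaining = 82 − 32.62124 = 49.37876 mL
Drug remaining = 49.37876 mL × 23.71951 mg/mL = 1171.24 mg

1171 mg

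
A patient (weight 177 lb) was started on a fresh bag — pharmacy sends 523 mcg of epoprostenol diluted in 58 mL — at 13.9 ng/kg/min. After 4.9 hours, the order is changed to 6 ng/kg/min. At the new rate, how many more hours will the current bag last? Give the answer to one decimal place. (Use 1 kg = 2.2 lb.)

6.7 hours

Initial rate:
Weight = 177 lb ÷ 2.2 lb/kg = 80.45455 kg
Dose = 13.9 ng/kg/min × 80.45455 kg = 1118.318 ng/min
1118.318 ng/min × 60 min/hr = 67099.09 ng/hr
Concentration = 523 mcg ÷ 58 mL = 9.017241 mcg/mL = 9017.241 ng/mL
Rate = 67099.09 ng/hr ÷ 9017.241 ng/mL = 7.441199 mL/hr
Volume infused so far = 7.441199 mL/hr × 4.9 hr = 36.46188 mL
Volume remaining = 58 − 36.46188 = 21.53812 mL
New rate:
Dose = 6 ng/kg/min × 80.45455 kg = 482.7273 ng/min
482.7273 ng/min × 60 min/hr = 28963.64 ng/hr
Rate = 28963.64 ng/hr ÷ 9017.241 ng/mL = 3.212029 mL/hr
Time remaining = 21.53812 mL ÷ 3.212029 mL/hr = 6.705458 hr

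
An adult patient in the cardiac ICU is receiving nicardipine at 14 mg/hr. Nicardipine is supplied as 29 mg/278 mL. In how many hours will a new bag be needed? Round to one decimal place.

Concentration = 29 mg ÷ 278 mL = 0.1043165 mg/mL
Rate = 14 mg/hr ÷ 0.1043165 mg/mL = 134.2069 mL/hr
Duration = 278 mL ÷ 134.2069 mL/hr = 2.071429 hr

2.1 hours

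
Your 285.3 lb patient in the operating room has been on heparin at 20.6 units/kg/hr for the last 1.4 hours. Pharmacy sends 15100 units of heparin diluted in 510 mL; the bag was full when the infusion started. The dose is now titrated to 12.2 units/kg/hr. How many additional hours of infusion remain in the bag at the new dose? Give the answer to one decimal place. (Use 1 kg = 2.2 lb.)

Initial rate:
Weight = 285.3 lb ÷ 2.2 lb/kg = 129.6818 kg
Dose = 20.6 units/kg/hr × 129.6818 kg = 2671.445 units/hr
Concentration = 15100 units ÷ 510 mL = 29.60784 units/mL
Rate = 2671.445 units/hr ÷ 29.60784 units/mL = 90.22763 mL/hr
Volume infused so far = 90.22763 mL/hr × 1.4 hr = 126.3187 mL
Volume remaining = 510 − 126.3187 = 383.6813 mL
New rate:
Dose = 12.2 units/kg/hr × 129.6818 kg = 1582.118 units/hr
Rate = 1582.118 units/hr ÷ 29.60784 units/mL = 53.43578 mL/hr
Time remaining = 383.6813 mL ÷ 53.43578 mL/hr = 7.180232 hr

7.2 hours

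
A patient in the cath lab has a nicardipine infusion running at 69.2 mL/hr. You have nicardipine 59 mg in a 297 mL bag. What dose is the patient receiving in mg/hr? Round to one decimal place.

Concentration = 59 mg ÷ 297 mL = 0.1986532 mg/mL
Drug rate = 69.2 mL/hr × 0.1986532 mg/mL = 13.7468 mg/hr

13.7 mg/hr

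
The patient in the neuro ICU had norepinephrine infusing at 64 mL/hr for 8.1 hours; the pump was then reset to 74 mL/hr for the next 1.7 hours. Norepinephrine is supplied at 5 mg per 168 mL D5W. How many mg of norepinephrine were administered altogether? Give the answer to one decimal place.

19.2 mg

Concentration = 5 mg ÷ 168 mL = 0.0297619 mg/mL
Stage 1: 64 mL/hr × 8.1 hr = 518.4 mL → 518.4 mL × 0.0297619 mg/mL = 15.42857 mg
Stage 2: 74 mL/hr × 1.7 hr = 125.8 mL → 125.8 mL × 0.0297619 mg/mL = 3.744048 mg
Total = 15.42857 + 3.744048 = 19.17262 mg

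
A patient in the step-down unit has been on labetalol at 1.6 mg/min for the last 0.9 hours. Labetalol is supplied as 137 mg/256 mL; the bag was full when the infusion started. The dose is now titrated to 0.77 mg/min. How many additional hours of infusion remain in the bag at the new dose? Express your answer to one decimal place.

Initial rate:
1.6 mg/min × 60 min/hr = 96 mg/hr
Concentration = 137 mg ÷ 256 mL = 0.5351562 mg/mL
Rate = 96 mg/hr ÷ 0.5351562 mg/mL = 179.3869 mL/hr
Volume infused so far = 179.3869 mL/hr × 0.9 hr = 161.4482 mL
Volume remaining = 256 − 161.4482 = 94.55182 mL
New rate:
0.77 mg/min × 60 min/hr = 46.2 mg/hr
Rate = 46.2 mg/hr ÷ 0.5351562 mg/mL = 86.32993 mL/hr
Time remaining = 94.55182 mL ÷ 86.32993 mL/hr = 1.095238 hr

1.1 hours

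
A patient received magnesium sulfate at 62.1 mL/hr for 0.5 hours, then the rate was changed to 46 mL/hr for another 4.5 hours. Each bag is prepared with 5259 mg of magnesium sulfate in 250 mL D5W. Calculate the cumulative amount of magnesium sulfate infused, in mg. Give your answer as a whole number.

Concentration = 5259 mg ÷ 250 mL = 21.036 mg/mL
Stage 1: 62.1 mL/hr × 0.5 hr = 31.05 mL → 31.05 mL × 21.036 mg/mL = 653.1678 mg
Stage 2: 46 mL/hr × 4.5 hr = 207 mL → 207 mL × 21.036 mg/mL = 4354.452 mg
Total = 653.1678 + 4354.452 = 5007.62 mg

5008 mg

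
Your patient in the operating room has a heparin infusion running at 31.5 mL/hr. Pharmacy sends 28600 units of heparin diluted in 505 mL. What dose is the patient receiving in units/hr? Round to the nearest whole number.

Concentration = 28600 units ÷ 505 mL = 56.63366 units/mL
Drug rate = 31.5 mL/hr × 56.63366 units/mL = 1783.96 units/hr

1784 units/hr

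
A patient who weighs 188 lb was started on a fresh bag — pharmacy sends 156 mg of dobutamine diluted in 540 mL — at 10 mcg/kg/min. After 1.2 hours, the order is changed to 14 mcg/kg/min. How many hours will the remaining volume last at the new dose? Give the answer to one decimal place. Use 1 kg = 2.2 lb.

1.3 hours

Initial rate:
Weight = 188 lb ÷ 2.2 lb/kg = 85.45455 kg
Dose = 10 mcg/kg/min × 85.45455 kg = 854.5455 mcg/min
854.5455 mcg/min × 60 min/hr = 51272.73 mcg/hr
Concentration = 156 mg ÷ 540 mL = 0.2888889 mg/mL = 288.8889 mcg/mL
Rate = 51272.73 mcg/hr ÷ 288.8889 mcg/mL = 177.4825 mL/hr
Volume infused so far = 177.4825 mL/hr × 1.2 hr = 212.979 mL
Volume remaining = 540 − 212.979 = 327.021 mL
New rate:
Dose = 14 mcg/kg/min × 85.45455 kg = 1196.364 mcg/min
1196.364 mcg/min × 60 min/hr = 71781.82 mcg/hr
Rate = 71781.82 mcg/hr ÷ 288.8889 mcg/mL = 248.4755 mL/hr
Time remaining = 327.021 mL ÷ 248.4755 mL/hr = 1.316109 hr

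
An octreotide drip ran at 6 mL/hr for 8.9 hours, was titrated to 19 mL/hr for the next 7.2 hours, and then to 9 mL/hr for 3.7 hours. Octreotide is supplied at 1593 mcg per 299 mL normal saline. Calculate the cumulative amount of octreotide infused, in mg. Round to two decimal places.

Concentration = 1593 mcg ÷ 299 mL = 5.327759 mcg/mL
Stage 1: 6 mL/hr × 8.9 hr = 53.4 mL → 53.4 mL × 5.327759 mcg/mL = 284.5023 mcg
Stage 2: 19 mL/hr × 7.2 hr = 136.8 mL → 136.8 mL × 5.327759 mcg/mL = 728.8375 mcg
Stage 3: 9 mL/hr × 3.7 hr = 33.3 mL → 33.3 mL × 5.327759 mcg/mL = 177.4144 mcg
Total = 284.5023 + 728.8375 + 177.4144 = 1190.754 mcg = 1.190754 mg

1.19 mg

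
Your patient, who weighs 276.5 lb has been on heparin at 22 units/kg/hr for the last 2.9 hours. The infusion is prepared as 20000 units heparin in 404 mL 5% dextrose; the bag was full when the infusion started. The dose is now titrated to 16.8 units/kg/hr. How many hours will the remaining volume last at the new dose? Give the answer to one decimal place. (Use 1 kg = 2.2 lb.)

Initial rate:
Weight = 276.5 lb ÷ 2.2 lb/kg = 125.6818 kg
Dose = 22 units/kg/hr × 125.6818 kg = 2765 units/hr
Concentration = 20000 units ÷ 404 mL = 49.50495 units/mL
Rate = 2765 units/hr ÷ 49.50495 units/mL = 55.853 mL/hr
Volume infused so far = 55.853 mL/hr × 2.9 hr = 161.9737 mL
Volume remaining = 404 − 161.9737 = 242.0263 mL
New rate:
Dose = 16.8 units/kg/hr × 125.6818 kg = 2111.455 units/hr
Rate = 2111.455 units/hr ÷ 49.50495 units/mL = 42.65138 mL/hr
Time remaining = 242.0263 mL ÷ 42.65138 mL/hr = 5.674524 hr

5.7 hours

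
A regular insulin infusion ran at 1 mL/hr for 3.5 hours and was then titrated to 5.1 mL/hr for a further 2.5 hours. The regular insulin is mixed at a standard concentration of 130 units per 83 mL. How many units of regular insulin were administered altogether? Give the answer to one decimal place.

25.5 units

Concentration = 130 units ÷ 83 mL = 1.566265 units/mL
Stage 1: 1 mL/hr × 3.5 hr = 3.5 mL → 3.5 mL × 1.566265 units/mL = 5.481928 units
Stage 2: 5.1 mL/hr × 2.5 hr = 12.75 mL → 12.75 mL × 1.566265 units/mL = 19.96988 units
Total = 5.481928 + 19.96988 = 25.45181 units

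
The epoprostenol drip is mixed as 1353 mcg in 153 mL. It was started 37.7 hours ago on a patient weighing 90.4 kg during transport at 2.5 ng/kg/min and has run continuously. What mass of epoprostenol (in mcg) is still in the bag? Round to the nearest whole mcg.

Dose = 2.5 ng/kg/min × 90.4 kg = 226 ng/min
226 ng/min × 60 min/hr = 13560 ng/hr
Concentration = 1353 mcg ÷ 153 mL = 8.843137 mcg/mL = 8843.137 ng/mL
Rate = 13560 ng/hr ÷ 8843.137 ng/mL = 1.533392 mL/hr
Volume infused = 1.533392 mL/hr × 37.7 hr = 57.8089 mL
Volume remaining = 153 − 57.8089 = 95.1911 mL
Drug remaining = 95.1911 mL × 8843.137 ng/mL = 841788 ng = 841.788 mcg

842 mcg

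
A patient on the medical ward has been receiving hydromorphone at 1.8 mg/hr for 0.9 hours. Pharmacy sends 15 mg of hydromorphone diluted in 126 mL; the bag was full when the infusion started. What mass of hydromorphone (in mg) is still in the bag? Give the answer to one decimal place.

13.4 mg

Concentration = 15 mg ÷ 126 mL = 0.1190476 mg/mL
Rate = 1.8 mg/hr ÷ 0.1190476 mg/mL = 15.12 mL/hr
Volume infused = 15.12 mL/hr × 0.9 hr = 13.608 mL
Volume remaining = 126 − 13.608 = 112.392 mL
Drug remaining = 112.392 mL × 0.1190476 mg/mL = 13.38 mg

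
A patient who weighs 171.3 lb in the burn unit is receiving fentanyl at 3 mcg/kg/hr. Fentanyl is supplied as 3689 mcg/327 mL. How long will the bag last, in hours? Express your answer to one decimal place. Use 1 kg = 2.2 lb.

Weight = 171.3 lb ÷ 2.2 lb/kg = 77.86364 kg
Dose = 3 mcg/kg/hr × 77.86364 kg = 233.5909 mcg/hr
Concentration = 3689 mcg ÷ 327 mL = 11.28135 mcg/mL
Rate = 233.5909 mcg/hr ÷ 11.28135 mcg/mL = 20.70594 mL/hr
Duration = 327 mL ÷ 20.70594 mL/hr = 15.79257 hr

15.8 hours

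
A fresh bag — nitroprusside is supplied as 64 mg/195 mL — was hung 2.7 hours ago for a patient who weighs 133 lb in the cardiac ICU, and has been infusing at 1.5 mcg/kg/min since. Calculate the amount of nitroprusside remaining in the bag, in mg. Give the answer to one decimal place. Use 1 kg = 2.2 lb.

49.3 mg

Weight = 133 lb ÷ 2.2 lb/kg = 60.45455 kg
Dose = 1.5 mcg/kg/min × 60.45455 kg = 90.68182 mcg/min
90.68182 mcg/min × 60 min/hr = 5440.909 mcg/hr
Concentration = 64 mg ÷ 195 mL = 0.3282051 mg/mL = 328.2051 mcg/mL
Rate = 5440.909 mcg/hr ÷ 328.2051 mcg/mL = 16.57777 mL/hr
Volume infused = 16.57777 mL/hr × 2.7 hr = 44.75998 mL
Volume remaining = 195 − 44.75998 = 150.24 mL
Drug remaining = 150.24 mL × 328.2051 mcg/mL = 49309.55 mcg = 49.30955 mg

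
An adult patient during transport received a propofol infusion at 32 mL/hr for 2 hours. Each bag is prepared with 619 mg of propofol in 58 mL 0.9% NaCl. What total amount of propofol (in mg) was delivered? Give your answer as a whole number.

Concentration = 619 mg ÷ 58 mL = 10.67241 mg/mL
Drug rate = 32 mL/hr × 10.67241 mg/mL = 341.5172 mg/hr
Total = 341.5172 mg/hr × 2 hr = 683.0345 mg

683 mg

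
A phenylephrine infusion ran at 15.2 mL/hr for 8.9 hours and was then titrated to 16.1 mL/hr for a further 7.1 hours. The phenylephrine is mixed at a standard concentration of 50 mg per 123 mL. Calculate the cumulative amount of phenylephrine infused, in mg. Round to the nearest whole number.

Concentration = 50 mg ÷ 123 mL = 0.4065041 mg/mL
Stage 1: 15.2 mL/hr × 8.9 hr = 135.28 mL → 135.28 mL × 0.4065041 mg/mL = 54.99187 mg
Stage 2: 16.1 mL/hr × 7.1 hr = 114.31 mL → 114.31 mL × 0.4065041 mg/mL = 46.46748 mg
Total = 54.99187 + 46.46748 = 101.4593 mg

101 mg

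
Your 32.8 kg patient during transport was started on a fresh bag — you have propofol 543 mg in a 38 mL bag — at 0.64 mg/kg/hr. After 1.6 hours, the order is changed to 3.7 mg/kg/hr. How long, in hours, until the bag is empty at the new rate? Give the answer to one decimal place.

4.2 hours

Initial rate:
Dose = 0.64 mg/kg/hr × 32.8 kg = 20.992 mg/hr
Concentration = 543 mg ÷ 38 mL = 14.28947 mg/mL
Rate = 20.992 mg/hr ÷ 14.28947 mg/mL = 1.469053 mL/hr
Volume infused so far = 1.469053 mL/hr × 1.6 hr = 2.350485 mL
Volume remaining = 38 − 2.350485 = 35.64951 mL
New rate:
Dose = 3.7 mg/kg/hr × 32.8 kg = 121.36 mg/hr
Rate = 121.36 mg/hr ÷ 14.28947 mg/mL = 8.492965 mL/hr
Time remaining = 35.64951 mL ÷ 8.492965 mL/hr = 4.197535 hr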